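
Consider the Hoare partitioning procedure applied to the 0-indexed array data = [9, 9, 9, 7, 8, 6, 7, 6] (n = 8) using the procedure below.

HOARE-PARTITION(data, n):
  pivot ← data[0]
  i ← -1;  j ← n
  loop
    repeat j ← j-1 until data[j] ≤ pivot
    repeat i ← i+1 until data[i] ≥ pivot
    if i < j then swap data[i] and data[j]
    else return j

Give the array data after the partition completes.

[6, 7, 6, 7, 8, 9, 9, 9]

pivot=9
j stops at 7 (6), i stops at 0 (9); swap ⇒ [6, 9, 9, 7, 8, 6, 7, 9]
j stops at 6 (7), i stops at 1 (9); swap ⇒ [6, 7, 9, 7, 8, 6, 9, 9]
j stops at 5 (6), i stops at 2 (9); swap ⇒ [6, 7, 6, 7, 8, 9, 9, 9]
j stops at 4, i stops at 5; i≥j ⇒ return 4. data=[6, 7, 6, 7, 8, 9, 9, 9]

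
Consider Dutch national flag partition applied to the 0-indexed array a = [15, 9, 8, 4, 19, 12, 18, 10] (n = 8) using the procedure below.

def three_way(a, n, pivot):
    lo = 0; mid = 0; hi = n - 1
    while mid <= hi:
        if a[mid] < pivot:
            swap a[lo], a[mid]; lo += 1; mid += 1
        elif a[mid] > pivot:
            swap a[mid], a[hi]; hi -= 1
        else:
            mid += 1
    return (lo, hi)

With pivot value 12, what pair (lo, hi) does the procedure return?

(4, 4)

lo=0 mid=0 hi=7
15>12: swap(0,7), hi=6 ⇒ [10, 9, 8, 4, 19, 12, 18, 15]
10<12: swap(0,0), lo=1 mid=1 ⇒ [10, 9, 8, 4, 19, 12, 18, 15]
9<12: swap(1,1), lo=2 mid=2 ⇒ [10, 9, 8, 4, 19, 12, 18, 15]
8<12: swap(2,2), lo=3 mid=3 ⇒ [10, 9, 8, 4, 19, 12, 18, 15]
4<12: swap(3,3), lo=4 mid=4 ⇒ [10, 9, 8, 4, 19, 12, 18, 15]
19>12: swap(4,6), hi=5 ⇒ [10, 9, 8, 4, 18, 12, 19, 15]
18>12: swap(4,5), hi=4 ⇒ [10, 9, 8, 4, 12, 18, 19, 15]
12=12: mid=5
done. lo=4 hi=4; a=[10, 9, 8, 4, 12, 18, 19, 15]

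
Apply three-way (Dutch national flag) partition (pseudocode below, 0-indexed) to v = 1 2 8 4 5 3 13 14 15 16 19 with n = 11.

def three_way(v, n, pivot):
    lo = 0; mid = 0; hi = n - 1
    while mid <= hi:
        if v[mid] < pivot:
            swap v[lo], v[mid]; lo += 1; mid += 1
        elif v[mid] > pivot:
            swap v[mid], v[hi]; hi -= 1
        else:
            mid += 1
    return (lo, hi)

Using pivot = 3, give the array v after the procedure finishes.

1 2 3 5 4 13 14 15 16 19 8

lo=0 mid=0 hi=10
1<3: swap(0,0), lo=1 mid=1 ⇒ 1 2 8 4 5 3 13 14 15 16 19
2<3: swap(1,1), lo=2 mid=2 ⇒ 1 2 8 4 5 3 13 14 15 16 19
8>3: swap(2,10), hi=9 ⇒ 1 2 19 4 5 3 13 14 15 16 8
19>3: swap(2,9), hi=8 ⇒ 1 2 16 4 5 3 13 14 15 19 8
16>3: swap(2,8), hi=7 ⇒ 1 2 15 4 5 3 13 14 16 19 8
15>3: swap(2,7), hi=6 ⇒ 1 2 14 4 5 3 13 15 16 19 8
14>3: swap(2,6), hi=5 ⇒ 1 2 13 4 5 3 14 15 16 19 8
13>3: swap(2,5), hi=4 ⇒ 1 2 3 4 5 13 14 15 16 19 8
3=3: mid=3
4>3: swap(3,4), hi=3 ⇒ 1 2 3 5 4 13 14 15 16 19 8
5>3: swap(3,3), hi=2 ⇒ 1 2 3 5 4 13 14 15 16 19 8
done. lo=2 hi=2; v=1 2 3 5 4 13 14 15 16 19 8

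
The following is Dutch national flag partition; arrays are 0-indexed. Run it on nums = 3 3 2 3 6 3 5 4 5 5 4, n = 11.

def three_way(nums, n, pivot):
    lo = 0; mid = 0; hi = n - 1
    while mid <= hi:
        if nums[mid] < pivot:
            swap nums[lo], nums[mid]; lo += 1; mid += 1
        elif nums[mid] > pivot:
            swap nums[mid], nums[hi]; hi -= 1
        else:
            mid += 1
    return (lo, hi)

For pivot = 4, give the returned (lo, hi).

lo=0 mid=0 hi=10
3<4: swap(0,0), lo=1 mid=1 ⇒ 3 3 2 3 6 3 5 4 5 5 4
3<4: swap(1,1), lo=2 mid=2 ⇒ 3 3 2 3 6 3 5 4 5 5 4
2<4: swap(2,2), lo=3 mid=3 ⇒ 3 3 2 3 6 3 5 4 5 5 4
3<4: swap(3,3), lo=4 mid=4 ⇒ 3 3 2 3 6 3 5 4 5 5 4
6>4: swap(4,10), hi=9 ⇒ 3 3 2 3 4 3 5 4 5 5 6
4=4: mid=5
3<4: swap(4,5), lo=5 mid=6 ⇒ 3 3 2 3 3 4 5 4 5 5 6
5>4: swap(6,9), hi=8 ⇒ 3 3 2 3 3 4 5 4 5 5 6
5>4: swap(6,8), hi=7 ⇒ 3 3 2 3 3 4 5 4 5 5 6
5>4: swap(6,7), hi=6 ⇒ 3 3 2 3 3 4 4 5 5 5 6
4=4: mid=7
done. lo=5 hi=6; nums=3 3 2 3 3 4 4 5 5 5 6

(5, 6)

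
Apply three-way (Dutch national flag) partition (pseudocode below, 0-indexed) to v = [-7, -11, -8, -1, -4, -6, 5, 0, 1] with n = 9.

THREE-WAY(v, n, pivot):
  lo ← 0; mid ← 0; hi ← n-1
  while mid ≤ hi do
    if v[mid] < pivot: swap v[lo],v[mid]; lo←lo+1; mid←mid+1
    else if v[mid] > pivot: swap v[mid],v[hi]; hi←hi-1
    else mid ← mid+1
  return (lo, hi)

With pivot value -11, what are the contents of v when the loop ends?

[-11, -8, -1, -4, -6, 5, 0, 1, -7]

lo=0 mid=0 hi=8
-7>-11: swap(0,8), hi=7 ⇒ [1, -11, -8, -1, -4, -6, 5, 0, -7]
1>-11: swap(0,7), hi=6 ⇒ [0, -11, -8, -1, -4, -6, 5, 1, -7]
0>-11: swap(0,6), hi=5 ⇒ [5, -11, -8, -1, -4, -6, 0, 1, -7]
5>-11: swap(0,5), hi=4 ⇒ [-6, -11, -8, -1, -4, 5, 0, 1, -7]
-6>-11: swap(0,4), hi=3 ⇒ [-4, -11, -8, -1, -6, 5, 0, 1, -7]
-4>-11: swap(0,3), hi=2 ⇒ [-1, -11, -8, -4, -6, 5, 0, 1, -7]
-1>-11: swap(0,2), hi=1 ⇒ [-8, -11, -1, -4, -6, 5, 0, 1, -7]
-8>-11: swap(0,1), hi=0 ⇒ [-11, -8, -1, -4, -6, 5, 0, 1, -7]
-11=-11: mid=1
done. lo=0 hi=0; v=[-11, -8, -1, -4, -6, 5, 0, 1, -7]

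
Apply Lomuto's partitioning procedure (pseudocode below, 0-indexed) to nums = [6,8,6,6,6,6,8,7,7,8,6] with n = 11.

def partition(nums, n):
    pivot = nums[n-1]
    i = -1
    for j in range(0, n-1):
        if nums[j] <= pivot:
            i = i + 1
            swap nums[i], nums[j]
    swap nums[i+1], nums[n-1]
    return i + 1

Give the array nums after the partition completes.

[6,6,6,6,6,6,8,7,7,8,8]

pivot = nums[10] = 6; i = -1
j=0: nums[0]=6 ≤ 6 → i=0, swap nums[0],nums[0] (no change) → [6,8,6,6,6,6,8,7,7,8,6]
j=1: nums[1]=8 > 6 → no swap
j=2: nums[2]=6 ≤ 6 → i=1, swap nums[1],nums[2] → [6,6,8,6,6,6,8,7,7,8,6]
j=3: nums[3]=6 ≤ 6 → i=2, swap nums[2],nums[3] → [6,6,6,8,6,6,8,7,7,8,6]
j=4: nums[4]=6 ≤ 6 → i=3, swap nums[3],nums[4] → [6,6,6,6,8,6,8,7,7,8,6]
j=5: nums[5]=6 ≤ 6 → i=4, swap nums[4],nums[5] → [6,6,6,6,6,8,8,7,7,8,6]
j=6: nums[6]=8 > 6 → no swap
j=7: nums[7]=7 > 6 → no swap
j=8: nums[8]=7 > 6 → no swap
j=9: nums[9]=8 > 6 → no swap
final swap nums[5],nums[10] → [6,6,6,6,6,6,8,7,7,8,8]; return 5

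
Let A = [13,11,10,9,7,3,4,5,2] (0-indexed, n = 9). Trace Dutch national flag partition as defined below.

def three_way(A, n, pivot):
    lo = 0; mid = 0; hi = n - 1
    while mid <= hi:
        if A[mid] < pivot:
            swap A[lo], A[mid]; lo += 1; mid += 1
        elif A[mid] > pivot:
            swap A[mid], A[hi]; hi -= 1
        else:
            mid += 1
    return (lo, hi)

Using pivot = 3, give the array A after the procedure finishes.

pivot = 3; lo=0, mid=0, hi=8
A[mid]=13>3: swap A[0],A[8]; hi=7 → [2,11,10,9,7,3,4,5,13]
A[mid]=2<3: swap A[0],A[0]; lo=1,mid=1 → [2,11,10,9,7,3,4,5,13]
A[mid]=11>3: swap A[1],A[7]; hi=6 → [2,5,10,9,7,3,4,11,13]
A[mid]=5>3: swap A[1],A[6]; hi=5 → [2,4,10,9,7,3,5,11,13]
A[mid]=4>3: swap A[1],A[5]; hi=4 → [2,3,10,9,7,4,5,11,13]
A[mid]=3=3: mid=2
A[mid]=10>3: swap A[2],A[4]; hi=3 → [2,3,7,9,10,4,5,11,13]
A[mid]=7>3: swap A[2],A[3]; hi=2 → [2,3,9,7,10,4,5,11,13]
A[mid]=9>3: swap A[2],A[2]; hi=1 → [2,3,9,7,10,4,5,11,13]
end: lo=1, hi=1; A = [2,3,9,7,10,4,5,11,13]

[2,3,9,7,10,4,5,11,13]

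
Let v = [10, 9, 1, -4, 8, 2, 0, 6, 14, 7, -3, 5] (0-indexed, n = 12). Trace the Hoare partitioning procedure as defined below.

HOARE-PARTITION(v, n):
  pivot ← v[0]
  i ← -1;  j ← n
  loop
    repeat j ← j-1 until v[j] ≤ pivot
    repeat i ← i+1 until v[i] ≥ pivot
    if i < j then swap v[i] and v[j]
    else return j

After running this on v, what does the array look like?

pivot = v[0] = 10; i = -1, j = 12
j→11 (v[11]=5≤10), i→0 (v[0]=10≥10); i<j, swap → [5, 9, 1, -4, 8, 2, 0, 6, 14, 7, -3, 10]
j→10 (v[10]=-3≤10), i→8 (v[8]=14≥10); i<j, swap → [5, 9, 1, -4, 8, 2, 0, 6, -3, 7, 14, 10]
j→9, i→10; i≥j, return j=9. v = [5, 9, 1, -4, 8, 2, 0, 6, -3, 7, 14, 10]

[5, 9, 1, -4, 8, 2, 0, 6, -3, 7, 14, 10]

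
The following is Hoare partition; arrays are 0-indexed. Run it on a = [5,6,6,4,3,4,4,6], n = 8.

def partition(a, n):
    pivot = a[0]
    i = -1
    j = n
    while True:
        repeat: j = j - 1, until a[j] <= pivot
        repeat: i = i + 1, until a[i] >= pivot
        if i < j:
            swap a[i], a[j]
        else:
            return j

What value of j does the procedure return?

3

pivot = a[0] = 5; i = -1, j = 8
j→6 (a[6]=4≤5), i→0 (a[0]=5≥5); i<j, swap → [4,6,6,4,3,4,5,6]
j→5 (a[5]=4≤5), i→1 (a[1]=6≥5); i<j, swap → [4,4,6,4,3,6,5,6]
j→4 (a[4]=3≤5), i→2 (a[2]=6≥5); i<j, swap → [4,4,3,4,6,6,5,6]
j→3, i→4; i≥j, return j=3. a = [4,4,3,4,6,6,5,6]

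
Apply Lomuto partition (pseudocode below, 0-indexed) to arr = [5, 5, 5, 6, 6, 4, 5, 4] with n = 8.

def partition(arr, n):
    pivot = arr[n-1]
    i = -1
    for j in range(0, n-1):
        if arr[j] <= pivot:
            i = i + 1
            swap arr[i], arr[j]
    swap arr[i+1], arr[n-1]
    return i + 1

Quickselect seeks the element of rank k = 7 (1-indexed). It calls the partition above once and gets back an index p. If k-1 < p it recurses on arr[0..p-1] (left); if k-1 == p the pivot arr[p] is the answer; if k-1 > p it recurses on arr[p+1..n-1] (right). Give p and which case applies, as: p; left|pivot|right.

pivot = arr[7] = 4; i = -1
j=0: arr[0]=5 > 4 → no swap
j=1: arr[1]=5 > 4 → no swap
j=2: arr[2]=5 > 4 → no swap
j=3: arr[3]=6 > 4 → no swap
j=4: arr[4]=6 > 4 → no swap
j=5: arr[5]=4 ≤ 4 → i=0, swap arr[0],arr[5] → [4, 5, 5, 6, 6, 5, 5, 4]
j=6: arr[6]=5 > 4 → no swap
final swap arr[1],arr[7] → [4, 4, 5, 6, 6, 5, 5, 5]; return 1
p = 1; k-1 = 6 > 1 ⇒ right

1; right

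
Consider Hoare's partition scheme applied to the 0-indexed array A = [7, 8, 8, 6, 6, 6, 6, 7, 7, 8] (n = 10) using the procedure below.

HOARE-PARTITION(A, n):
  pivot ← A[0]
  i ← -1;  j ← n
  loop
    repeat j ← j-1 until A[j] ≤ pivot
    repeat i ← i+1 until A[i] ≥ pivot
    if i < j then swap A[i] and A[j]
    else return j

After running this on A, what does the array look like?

pivot = A[0] = 7; i = -1, j = 10
j→8 (A[8]=7≤7), i→0 (A[0]=7≥7); i<j, swap → [7, 8, 8, 6, 6, 6, 6, 7, 7, 8]
j→7 (A[7]=7≤7), i→1 (A[1]=8≥7); i<j, swap → [7, 7, 8, 6, 6, 6, 6, 8, 7, 8]
j→6 (A[6]=6≤7), i→2 (A[2]=8≥7); i<j, swap → [7, 7, 6, 6, 6, 6, 8, 8, 7, 8]
j→5, i→6; i≥j, return j=5. A = [7, 7, 6, 6, 6, 6, 8, 8, 7, 8]

[7, 7, 6, 6, 6, 6, 8, 8, 7, 8]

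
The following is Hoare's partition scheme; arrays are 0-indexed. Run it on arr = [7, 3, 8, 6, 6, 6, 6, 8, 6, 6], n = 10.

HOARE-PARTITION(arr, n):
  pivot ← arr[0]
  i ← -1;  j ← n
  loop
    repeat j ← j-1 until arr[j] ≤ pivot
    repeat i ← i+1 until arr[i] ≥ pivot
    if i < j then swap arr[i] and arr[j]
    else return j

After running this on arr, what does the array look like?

pivot=7
j stops at 9 (6), i stops at 0 (7); swap ⇒ [6, 3, 8, 6, 6, 6, 6, 8, 6, 7]
j stops at 8 (6), i stops at 2 (8); swap ⇒ [6, 3, 6, 6, 6, 6, 6, 8, 8, 7]
j stops at 6, i stops at 7; i≥j ⇒ return 6. arr=[6, 3, 6, 6, 6, 6, 6, 8, 8, 7]

[6, 3, 6, 6, 6, 6, 6, 8, 8, 7]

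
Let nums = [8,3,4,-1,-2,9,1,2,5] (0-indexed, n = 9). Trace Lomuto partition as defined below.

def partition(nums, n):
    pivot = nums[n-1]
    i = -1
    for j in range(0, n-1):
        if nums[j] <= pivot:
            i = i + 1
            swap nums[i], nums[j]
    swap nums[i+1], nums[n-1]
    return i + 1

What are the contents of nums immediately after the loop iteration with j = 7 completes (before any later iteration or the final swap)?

[3,4,-1,-2,1,2,8,9,5]

pivot = nums[8] = 5; i = -1
j=0: nums[0]=8 > 5 → no swap
j=1: nums[1]=3 ≤ 5 → i=0, swap nums[0],nums[1] → [3,8,4,-1,-2,9,1,2,5]
j=2: nums[2]=4 ≤ 5 → i=1, swap nums[1],nums[2] → [3,4,8,-1,-2,9,1,2,5]
j=3: nums[3]=-1 ≤ 5 → i=2, swap nums[2],nums[3] → [3,4,-1,8,-2,9,1,2,5]
j=4: nums[4]=-2 ≤ 5 → i=3, swap nums[3],nums[4] → [3,4,-1,-2,8,9,1,2,5]
j=5: nums[5]=9 > 5 → no swap
j=6: nums[6]=1 ≤ 5 → i=4, swap nums[4],nums[6] → [3,4,-1,-2,1,9,8,2,5]
j=7: nums[7]=2 ≤ 5 → i=5, swap nums[5],nums[7] → [3,4,-1,-2,1,2,8,9,5]
(after j=7) nums = [3,4,-1,-2,1,2,8,9,5]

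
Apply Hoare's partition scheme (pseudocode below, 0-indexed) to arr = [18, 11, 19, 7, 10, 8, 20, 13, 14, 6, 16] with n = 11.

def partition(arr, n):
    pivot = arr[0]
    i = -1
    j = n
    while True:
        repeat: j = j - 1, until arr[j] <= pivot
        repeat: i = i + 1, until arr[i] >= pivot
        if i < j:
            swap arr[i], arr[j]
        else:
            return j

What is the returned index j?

7

pivot = arr[0] = 18; i = -1, j = 11
j→10 (arr[10]=16≤18), i→0 (arr[0]=18≥18); i<j, swap → [16, 11, 19, 7, 10, 8, 20, 13, 14, 6, 18]
j→9 (arr[9]=6≤18), i→2 (arr[2]=19≥18); i<j, swap → [16, 11, 6, 7, 10, 8, 20, 13, 14, 19, 18]
j→8 (arr[8]=14≤18), i→6 (arr[6]=20≥18); i<j, swap → [16, 11, 6, 7, 10, 8, 14, 13, 20, 19, 18]
j→7, i→8; i≥j, return j=7. arr = [16, 11, 6, 7, 10, 8, 14, 13, 20, 19, 18]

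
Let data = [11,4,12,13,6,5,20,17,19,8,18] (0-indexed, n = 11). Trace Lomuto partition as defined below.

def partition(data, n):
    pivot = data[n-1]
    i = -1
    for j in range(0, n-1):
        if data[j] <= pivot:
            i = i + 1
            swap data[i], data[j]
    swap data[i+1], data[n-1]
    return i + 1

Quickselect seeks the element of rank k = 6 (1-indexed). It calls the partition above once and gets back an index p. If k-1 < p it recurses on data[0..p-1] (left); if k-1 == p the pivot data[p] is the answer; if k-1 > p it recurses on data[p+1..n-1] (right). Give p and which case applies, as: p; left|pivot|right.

8; left

pivot=18, i=-1
j=0: 11≤18, i=0, swap(0,0) ⇒ [11,4,12,13,6,5,20,17,19,8,18]
j=1: 4≤18, i=1, swap(1,1) ⇒ [11,4,12,13,6,5,20,17,19,8,18]
j=2: 12≤18, i=2, swap(2,2) ⇒ [11,4,12,13,6,5,20,17,19,8,18]
j=3: 13≤18, i=3, swap(3,3) ⇒ [11,4,12,13,6,5,20,17,19,8,18]
j=4: 6≤18, i=4, swap(4,4) ⇒ [11,4,12,13,6,5,20,17,19,8,18]
j=5: 5≤18, i=5, swap(5,5) ⇒ [11,4,12,13,6,5,20,17,19,8,18]
j=6: 20>18, skip
j=7: 17≤18, i=6, swap(6,7) ⇒ [11,4,12,13,6,5,17,20,19,8,18]
j=8: 19>18, skip
j=9: 8≤18, i=7, swap(7,9) ⇒ [11,4,12,13,6,5,17,8,19,20,18]
swap(8,10) ⇒ [11,4,12,13,6,5,17,8,18,20,19]; return 8
p = 8; k-1 = 5 < 8 ⇒ left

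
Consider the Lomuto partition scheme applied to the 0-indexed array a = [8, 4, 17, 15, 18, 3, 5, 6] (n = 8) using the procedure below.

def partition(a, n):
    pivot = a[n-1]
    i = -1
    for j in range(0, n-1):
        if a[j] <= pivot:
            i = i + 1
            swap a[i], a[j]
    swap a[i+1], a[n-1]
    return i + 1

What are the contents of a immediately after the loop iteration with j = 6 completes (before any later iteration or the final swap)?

[4, 3, 5, 15, 18, 8, 17, 6]

pivot = a[7] = 6; i = -1
j=0: a[0]=8 > 6 → no swap
j=1: a[1]=4 ≤ 6 → i=0, swap a[0],a[1] → [4, 8, 17, 15, 18, 3, 5, 6]
j=2: a[2]=17 > 6 → no swap
j=3: a[3]=15 > 6 → no swap
j=4: a[4]=18 > 6 → no swap
j=5: a[5]=3 ≤ 6 → i=1, swap a[1],a[5] → [4, 3, 17, 15, 18, 8, 5, 6]
j=6: a[6]=5 ≤ 6 → i=2, swap a[2],a[6] → [4, 3, 5, 15, 18, 8, 17, 6]
(after j=6) a = [4, 3, 5, 15, 18, 8, 17, 6]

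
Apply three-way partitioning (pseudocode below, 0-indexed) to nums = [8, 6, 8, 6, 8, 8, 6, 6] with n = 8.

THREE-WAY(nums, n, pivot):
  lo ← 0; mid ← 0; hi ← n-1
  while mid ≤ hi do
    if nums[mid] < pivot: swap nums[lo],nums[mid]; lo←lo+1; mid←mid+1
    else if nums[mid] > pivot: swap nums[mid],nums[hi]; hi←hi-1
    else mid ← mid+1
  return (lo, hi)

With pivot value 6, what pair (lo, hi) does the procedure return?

(0, 3)

lo=0 mid=0 hi=7
8>6: swap(0,7), hi=6 ⇒ [6, 6, 8, 6, 8, 8, 6, 8]
6=6: mid=1
6=6: mid=2
8>6: swap(2,6), hi=5 ⇒ [6, 6, 6, 6, 8, 8, 8, 8]
6=6: mid=3
6=6: mid=4
8>6: swap(4,5), hi=4 ⇒ [6, 6, 6, 6, 8, 8, 8, 8]
8>6: swap(4,4), hi=3 ⇒ [6, 6, 6, 6, 8, 8, 8, 8]
done. lo=0 hi=3; nums=[6, 6, 6, 6, 8, 8, 8, 8]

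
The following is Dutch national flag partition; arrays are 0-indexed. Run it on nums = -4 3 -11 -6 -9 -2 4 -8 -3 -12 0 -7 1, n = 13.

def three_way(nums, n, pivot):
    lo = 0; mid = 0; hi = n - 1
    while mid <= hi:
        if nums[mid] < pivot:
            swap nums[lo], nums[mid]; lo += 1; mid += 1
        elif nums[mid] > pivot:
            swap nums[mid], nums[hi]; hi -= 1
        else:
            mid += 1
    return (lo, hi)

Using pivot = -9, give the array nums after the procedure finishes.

-12 -11 -9 -6 -2 4 -8 -3 3 0 -7 1 -4

pivot = -9; lo=0, mid=0, hi=12
nums[mid]=-4>-9: swap nums[0],nums[12]; hi=11 → 1 3 -11 -6 -9 -2 4 -8 -3 -12 0 -7 -4
nums[mid]=1>-9: swap nums[0],nums[11]; hi=10 → -7 3 -11 -6 -9 -2 4 -8 -3 -12 0 1 -4
nums[mid]=-7>-9: swap nums[0],nums[10]; hi=9 → 0 3 -11 -6 -9 -2 4 -8 -3 -12 -7 1 -4
nums[mid]=0>-9: swap nums[0],nums[9]; hi=8 → -12 3 -11 -6 -9 -2 4 -8 -3 0 -7 1 -4
nums[mid]=-12<-9: swap nums[0],nums[0]; lo=1,mid=1 → -12 3 -11 -6 -9 -2 4 -8 -3 0 -7 1 -4
nums[mid]=3>-9: swap nums[1],nums[8]; hi=7 → -12 -3 -11 -6 -9 -2 4 -8 3 0 -7 1 -4
nums[mid]=-3>-9: swap nums[1],nums[7]; hi=6 → -12 -8 -11 -6 -9 -2 4 -3 3 0 -7 1 -4
nums[mid]=-8>-9: swap nums[1],nums[6]; hi=5 → -12 4 -11 -6 -9 -2 -8 -3 3 0 -7 1 -4
nums[mid]=4>-9: swap nums[1],nums[5]; hi=4 → -12 -2 -11 -6 -9 4 -8 -3 3 0 -7 1 -4
nums[mid]=-2>-9: swap nums[1],nums[4]; hi=3 → -12 -9 -11 -6 -2 4 -8 -3 3 0 -7 1 -4
nums[mid]=-9=-9: mid=2
nums[mid]=-11<-9: swap nums[1],nums[2]; lo=2,mid=3 → -12 -11 -9 -6 -2 4 -8 -3 3 0 -7 1 -4
nums[mid]=-6>-9: swap nums[3],nums[3]; hi=2 → -12 -11 -9 -6 -2 4 -8 -3 3 0 -7 1 -4
end: lo=2, hi=2; nums = -12 -11 -9 -6 -2 4 -8 -3 3 0 -7 1 -4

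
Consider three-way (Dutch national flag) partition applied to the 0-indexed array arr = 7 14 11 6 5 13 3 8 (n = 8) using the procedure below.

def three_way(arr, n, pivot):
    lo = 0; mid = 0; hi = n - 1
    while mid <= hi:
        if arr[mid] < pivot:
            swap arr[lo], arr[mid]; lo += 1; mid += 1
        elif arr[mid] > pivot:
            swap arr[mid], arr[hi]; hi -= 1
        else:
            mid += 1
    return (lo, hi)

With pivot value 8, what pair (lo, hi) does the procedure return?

pivot = 8; lo=0, mid=0, hi=7
arr[mid]=7<8: swap arr[0],arr[0]; lo=1,mid=1 → 7 14 11 6 5 13 3 8
arr[mid]=14>8: swap arr[1],arr[7]; hi=6 → 7 8 11 6 5 13 3 14
arr[mid]=8=8: mid=2
arr[mid]=11>8: swap arr[2],arr[6]; hi=5 → 7 8 3 6 5 13 11 14
arr[mid]=3<8: swap arr[1],arr[2]; lo=2,mid=3 → 7 3 8 6 5 13 11 14
arr[mid]=6<8: swap arr[2],arr[3]; lo=3,mid=4 → 7 3 6 8 5 13 11 14
arr[mid]=5<8: swap arr[3],arr[4]; lo=4,mid=5 → 7 3 6 5 8 13 11 14
arr[mid]=13>8: swap arr[5],arr[5]; hi=4 → 7 3 6 5 8 13 11 14
end: lo=4, hi=4; arr = 7 3 6 5 8 13 11 14

(4, 4)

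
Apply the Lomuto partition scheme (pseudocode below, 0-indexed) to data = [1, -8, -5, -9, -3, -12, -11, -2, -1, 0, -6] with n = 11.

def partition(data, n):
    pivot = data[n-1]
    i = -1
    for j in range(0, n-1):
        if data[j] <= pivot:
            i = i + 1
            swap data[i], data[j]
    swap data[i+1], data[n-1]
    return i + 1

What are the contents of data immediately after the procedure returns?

[-8, -9, -12, -11, -6, -5, 1, -2, -1, 0, -3]

pivot=-6, i=-1
j=0: 1>-6, skip
j=1: -8≤-6, i=0, swap(0,1) ⇒ [-8, 1, -5, -9, -3, -12, -11, -2, -1, 0, -6]
j=2: -5>-6, skip
j=3: -9≤-6, i=1, swap(1,3) ⇒ [-8, -9, -5, 1, -3, -12, -11, -2, -1, 0, -6]
j=4: -3>-6, skip
j=5: -12≤-6, i=2, swap(2,5) ⇒ [-8, -9, -12, 1, -3, -5, -11, -2, -1, 0, -6]
j=6: -11≤-6, i=3, swap(3,6) ⇒ [-8, -9, -12, -11, -3, -5, 1, -2, -1, 0, -6]
j=7: -2>-6, skip
j=8: -1>-6, skip
j=9: 0>-6, skip
swap(4,10) ⇒ [-8, -9, -12, -11, -6, -5, 1, -2, -1, 0, -3]; return 4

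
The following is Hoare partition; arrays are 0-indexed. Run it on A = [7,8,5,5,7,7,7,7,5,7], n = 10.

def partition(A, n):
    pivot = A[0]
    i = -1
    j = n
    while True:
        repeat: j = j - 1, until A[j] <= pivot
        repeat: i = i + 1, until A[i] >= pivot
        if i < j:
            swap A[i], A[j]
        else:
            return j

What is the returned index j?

pivot=7
j stops at 9 (7), i stops at 0 (7); swap ⇒ [7,8,5,5,7,7,7,7,5,7]
j stops at 8 (5), i stops at 1 (8); swap ⇒ [7,5,5,5,7,7,7,7,8,7]
j stops at 7 (7), i stops at 4 (7); swap ⇒ [7,5,5,5,7,7,7,7,8,7]
j stops at 6 (7), i stops at 5 (7); swap ⇒ [7,5,5,5,7,7,7,7,8,7]
j stops at 5, i stops at 6; i≥j ⇒ return 5. A=[7,5,5,5,7,7,7,7,8,7]

5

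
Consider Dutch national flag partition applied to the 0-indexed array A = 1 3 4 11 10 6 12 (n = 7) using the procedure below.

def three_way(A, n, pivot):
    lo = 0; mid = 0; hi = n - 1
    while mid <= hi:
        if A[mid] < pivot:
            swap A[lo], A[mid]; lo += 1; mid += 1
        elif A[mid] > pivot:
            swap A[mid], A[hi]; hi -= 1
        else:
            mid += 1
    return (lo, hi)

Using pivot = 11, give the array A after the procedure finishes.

1 3 4 10 6 11 12

pivot = 11; lo=0, mid=0, hi=6
A[mid]=1<11: swap A[0],A[0]; lo=1,mid=1 → 1 3 4 11 10 6 12
A[mid]=3<11: swap A[1],A[1]; lo=2,mid=2 → 1 3 4 11 10 6 12
A[mid]=4<11: swap A[2],A[2]; lo=3,mid=3 → 1 3 4 11 10 6 12
A[mid]=11=11: mid=4
A[mid]=10<11: swap A[3],A[4]; lo=4,mid=5 → 1 3 4 10 11 6 12
A[mid]=6<11: swap A[4],A[5]; lo=5,mid=6 → 1 3 4 10 6 11 12
A[mid]=12>11: swap A[6],A[6]; hi=5 → 1 3 4 10 6 11 12
end: lo=5, hi=5; A = 1 3 4 10 6 11 12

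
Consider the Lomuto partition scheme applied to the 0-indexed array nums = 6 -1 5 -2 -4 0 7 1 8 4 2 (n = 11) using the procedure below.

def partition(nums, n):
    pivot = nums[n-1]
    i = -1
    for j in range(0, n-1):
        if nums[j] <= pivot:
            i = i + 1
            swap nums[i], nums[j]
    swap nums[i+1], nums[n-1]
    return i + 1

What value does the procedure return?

5

pivot=2, i=-1
j=0: 6>2, skip
j=1: -1≤2, i=0, swap(0,1) ⇒ -1 6 5 -2 -4 0 7 1 8 4 2
j=2: 5>2, skip
j=3: -2≤2, i=1, swap(1,3) ⇒ -1 -2 5 6 -4 0 7 1 8 4 2
j=4: -4≤2, i=2, swap(2,4) ⇒ -1 -2 -4 6 5 0 7 1 8 4 2
j=5: 0≤2, i=3, swap(3,5) ⇒ -1 -2 -4 0 5 6 7 1 8 4 2
j=6: 7>2, skip
j=7: 1≤2, i=4, swap(4,7) ⇒ -1 -2 -4 0 1 6 7 5 8 4 2
j=8: 8>2, skip
j=9: 4>2, skip
swap(5,10) ⇒ -1 -2 -4 0 1 2 7 5 8 4 6; return 5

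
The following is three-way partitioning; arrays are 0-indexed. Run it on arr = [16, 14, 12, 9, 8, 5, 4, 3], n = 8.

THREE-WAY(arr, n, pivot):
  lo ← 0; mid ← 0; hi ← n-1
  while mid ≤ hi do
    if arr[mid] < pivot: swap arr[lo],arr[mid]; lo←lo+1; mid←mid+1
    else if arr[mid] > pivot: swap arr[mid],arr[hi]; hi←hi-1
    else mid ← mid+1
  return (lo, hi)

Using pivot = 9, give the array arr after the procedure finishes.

[3, 4, 5, 8, 9, 12, 14, 16]

lo=0 mid=0 hi=7
16>9: swap(0,7), hi=6 ⇒ [3, 14, 12, 9, 8, 5, 4, 16]
3<9: swap(0,0), lo=1 mid=1 ⇒ [3, 14, 12, 9, 8, 5, 4, 16]
14>9: swap(1,6), hi=5 ⇒ [3, 4, 12, 9, 8, 5, 14, 16]
4<9: swap(1,1), lo=2 mid=2 ⇒ [3, 4, 12, 9, 8, 5, 14, 16]
12>9: swap(2,5), hi=4 ⇒ [3, 4, 5, 9, 8, 12, 14, 16]
5<9: swap(2,2), lo=3 mid=3 ⇒ [3, 4, 5, 9, 8, 12, 14, 16]
9=9: mid=4
8<9: swap(3,4), lo=4 mid=5 ⇒ [3, 4, 5, 8, 9, 12, 14, 16]
done. lo=4 hi=4; arr=[3, 4, 5, 8, 9, 12, 14, 16]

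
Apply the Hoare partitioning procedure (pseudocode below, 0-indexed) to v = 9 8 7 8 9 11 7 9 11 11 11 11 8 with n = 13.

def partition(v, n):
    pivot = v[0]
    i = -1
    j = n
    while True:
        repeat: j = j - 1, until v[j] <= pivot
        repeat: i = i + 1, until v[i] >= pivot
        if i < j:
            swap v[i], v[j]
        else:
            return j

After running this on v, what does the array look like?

8 8 7 8 9 7 11 9 11 11 11 11 9

pivot=9
j stops at 12 (8), i stops at 0 (9); swap ⇒ 8 8 7 8 9 11 7 9 11 11 11 11 9
j stops at 7 (9), i stops at 4 (9); swap ⇒ 8 8 7 8 9 11 7 9 11 11 11 11 9
j stops at 6 (7), i stops at 5 (11); swap ⇒ 8 8 7 8 9 7 11 9 11 11 11 11 9
j stops at 5, i stops at 6; i≥j ⇒ return 5. v=8 8 7 8 9 7 11 9 11 11 11 11 9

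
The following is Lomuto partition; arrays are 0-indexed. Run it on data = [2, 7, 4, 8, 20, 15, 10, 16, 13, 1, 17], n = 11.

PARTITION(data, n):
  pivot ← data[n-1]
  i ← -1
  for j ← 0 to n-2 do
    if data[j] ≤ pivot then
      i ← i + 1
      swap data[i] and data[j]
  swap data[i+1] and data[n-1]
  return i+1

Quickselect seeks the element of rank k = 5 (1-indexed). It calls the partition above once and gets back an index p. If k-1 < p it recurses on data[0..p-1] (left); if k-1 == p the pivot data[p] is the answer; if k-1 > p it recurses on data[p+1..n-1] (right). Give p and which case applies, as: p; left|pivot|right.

pivot=17, i=-1
j=0: 2≤17, i=0, swap(0,0) ⇒ [2, 7, 4, 8, 20, 15, 10, 16, 13, 1, 17]
j=1: 7≤17, i=1, swap(1,1) ⇒ [2, 7, 4, 8, 20, 15, 10, 16, 13, 1, 17]
j=2: 4≤17, i=2, swap(2,2) ⇒ [2, 7, 4, 8, 20, 15, 10, 16, 13, 1, 17]
j=3: 8≤17, i=3, swap(3,3) ⇒ [2, 7, 4, 8, 20, 15, 10, 16, 13, 1, 17]
j=4: 20>17, skip
j=5: 15≤17, i=4, swap(4,5) ⇒ [2, 7, 4, 8, 15, 20, 10, 16, 13, 1, 17]
j=6: 10≤17, i=5, swap(5,6) ⇒ [2, 7, 4, 8, 15, 10, 20, 16, 13, 1, 17]
j=7: 16≤17, i=6, swap(6,7) ⇒ [2, 7, 4, 8, 15, 10, 16, 20, 13, 1, 17]
j=8: 13≤17, i=7, swap(7,8) ⇒ [2, 7, 4, 8, 15, 10, 16, 13, 20, 1, 17]
j=9: 1≤17, i=8, swap(8,9) ⇒ [2, 7, 4, 8, 15, 10, 16, 13, 1, 20, 17]
swap(9,10) ⇒ [2, 7, 4, 8, 15, 10, 16, 13, 1, 17, 20]; return 9
p = 9; k-1 = 4 < 9 ⇒ left

9; left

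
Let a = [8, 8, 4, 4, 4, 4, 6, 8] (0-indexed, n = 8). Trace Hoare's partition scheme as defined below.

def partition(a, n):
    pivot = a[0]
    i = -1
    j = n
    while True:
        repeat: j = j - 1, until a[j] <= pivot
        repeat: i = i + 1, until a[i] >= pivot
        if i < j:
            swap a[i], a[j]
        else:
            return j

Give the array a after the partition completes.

[8, 6, 4, 4, 4, 4, 8, 8]

pivot=8
j stops at 7 (8), i stops at 0 (8); swap ⇒ [8, 8, 4, 4, 4, 4, 6, 8]
j stops at 6 (6), i stops at 1 (8); swap ⇒ [8, 6, 4, 4, 4, 4, 8, 8]
j stops at 5, i stops at 6; i≥j ⇒ return 5. a=[8, 6, 4, 4, 4, 4, 8, 8]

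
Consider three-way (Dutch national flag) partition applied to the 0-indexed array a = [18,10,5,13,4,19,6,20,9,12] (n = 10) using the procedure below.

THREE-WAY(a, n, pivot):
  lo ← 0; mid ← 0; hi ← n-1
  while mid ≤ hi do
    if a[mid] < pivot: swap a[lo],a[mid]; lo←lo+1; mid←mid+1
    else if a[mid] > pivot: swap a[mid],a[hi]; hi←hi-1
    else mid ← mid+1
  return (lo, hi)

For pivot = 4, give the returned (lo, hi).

pivot = 4; lo=0, mid=0, hi=9
a[mid]=18>4: swap a[0],a[9]; hi=8 → [12,10,5,13,4,19,6,20,9,18]
a[mid]=12>4: swap a[0],a[8]; hi=7 → [9,10,5,13,4,19,6,20,12,18]
a[mid]=9>4: swap a[0],a[7]; hi=6 → [20,10,5,13,4,19,6,9,12,18]
a[mid]=20>4: swap a[0],a[6]; hi=5 → [6,10,5,13,4,19,20,9,12,18]
a[mid]=6>4: swap a[0],a[5]; hi=4 → [19,10,5,13,4,6,20,9,12,18]
a[mid]=19>4: swap a[0],a[4]; hi=3 → [4,10,5,13,19,6,20,9,12,18]
a[mid]=4=4: mid=1
a[mid]=10>4: swap a[1],a[3]; hi=2 → [4,13,5,10,19,6,20,9,12,18]
a[mid]=13>4: swap a[1],a[2]; hi=1 → [4,5,13,10,19,6,20,9,12,18]
a[mid]=5>4: swap a[1],a[1]; hi=0 → [4,5,13,10,19,6,20,9,12,18]
end: lo=0, hi=0; a = [4,5,13,10,19,6,20,9,12,18]

(0, 0)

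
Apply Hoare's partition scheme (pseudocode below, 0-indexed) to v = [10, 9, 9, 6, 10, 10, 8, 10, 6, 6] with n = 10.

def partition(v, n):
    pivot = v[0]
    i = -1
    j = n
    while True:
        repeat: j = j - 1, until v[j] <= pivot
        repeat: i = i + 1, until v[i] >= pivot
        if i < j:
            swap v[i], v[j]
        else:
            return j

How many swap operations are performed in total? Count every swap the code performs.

pivot=10
j stops at 9 (6), i stops at 0 (10); swap ⇒ [6, 9, 9, 6, 10, 10, 8, 10, 6, 10]
j stops at 8 (6), i stops at 4 (10); swap ⇒ [6, 9, 9, 6, 6, 10, 8, 10, 10, 10]
j stops at 7 (10), i stops at 5 (10); swap ⇒ [6, 9, 9, 6, 6, 10, 8, 10, 10, 10]
j stops at 6, i stops at 7; i≥j ⇒ return 6. v=[6, 9, 9, 6, 6, 10, 8, 10, 10, 10]

3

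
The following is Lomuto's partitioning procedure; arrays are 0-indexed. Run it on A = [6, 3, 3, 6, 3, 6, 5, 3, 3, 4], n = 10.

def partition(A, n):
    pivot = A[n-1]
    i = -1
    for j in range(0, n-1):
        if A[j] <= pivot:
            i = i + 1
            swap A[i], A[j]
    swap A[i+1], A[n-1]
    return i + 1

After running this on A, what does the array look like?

pivot=4, i=-1
j=0: 6>4, skip
j=1: 3≤4, i=0, swap(0,1) ⇒ [3, 6, 3, 6, 3, 6, 5, 3, 3, 4]
j=2: 3≤4, i=1, swap(1,2) ⇒ [3, 3, 6, 6, 3, 6, 5, 3, 3, 4]
j=3: 6>4, skip
j=4: 3≤4, i=2, swap(2,4) ⇒ [3, 3, 3, 6, 6, 6, 5, 3, 3, 4]
j=5: 6>4, skip
j=6: 5>4, skip
j=7: 3≤4, i=3, swap(3,7) ⇒ [3, 3, 3, 3, 6, 6, 5, 6, 3, 4]
j=8: 3≤4, i=4, swap(4,8) ⇒ [3, 3, 3, 3, 3, 6, 5, 6, 6, 4]
swap(5,9) ⇒ [3, 3, 3, 3, 3, 4, 5, 6, 6, 6]; return 5

[3, 3, 3, 3, 3, 4, 5, 6, 6, 6]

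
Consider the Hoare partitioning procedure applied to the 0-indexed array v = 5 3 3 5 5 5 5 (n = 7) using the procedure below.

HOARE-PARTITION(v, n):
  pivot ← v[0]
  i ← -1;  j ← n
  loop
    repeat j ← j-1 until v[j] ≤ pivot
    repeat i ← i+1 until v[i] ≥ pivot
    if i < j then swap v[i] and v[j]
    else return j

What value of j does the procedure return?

4

pivot = v[0] = 5; i = -1, j = 7
j→6 (v[6]=5≤5), i→0 (v[0]=5≥5); i<j, swap → 5 3 3 5 5 5 5
j→5 (v[5]=5≤5), i→3 (v[3]=5≥5); i<j, swap → 5 3 3 5 5 5 5
j→4, i→4; i≥j, return j=4. v = 5 3 3 5 5 5 5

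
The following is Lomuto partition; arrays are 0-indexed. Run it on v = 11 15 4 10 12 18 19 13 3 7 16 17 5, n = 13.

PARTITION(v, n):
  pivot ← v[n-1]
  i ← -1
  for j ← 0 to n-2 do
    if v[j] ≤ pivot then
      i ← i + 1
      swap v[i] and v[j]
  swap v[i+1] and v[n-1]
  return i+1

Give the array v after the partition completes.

4 3 5 10 12 18 19 13 15 7 16 17 11

pivot=5, i=-1
j=0: 11>5, skip
j=1: 15>5, skip
j=2: 4≤5, i=0, swap(0,2) ⇒ 4 15 11 10 12 18 19 13 3 7 16 17 5
j=3: 10>5, skip
j=4: 12>5, skip
j=5: 18>5, skip
j=6: 19>5, skip
j=7: 13>5, skip
j=8: 3≤5, i=1, swap(1,8) ⇒ 4 3 11 10 12 18 19 13 15 7 16 17 5
j=9: 7>5, skip
j=10: 16>5, skip
j=11: 17>5, skip
swap(2,12) ⇒ 4 3 5 10 12 18 19 13 15 7 16 17 11; return 2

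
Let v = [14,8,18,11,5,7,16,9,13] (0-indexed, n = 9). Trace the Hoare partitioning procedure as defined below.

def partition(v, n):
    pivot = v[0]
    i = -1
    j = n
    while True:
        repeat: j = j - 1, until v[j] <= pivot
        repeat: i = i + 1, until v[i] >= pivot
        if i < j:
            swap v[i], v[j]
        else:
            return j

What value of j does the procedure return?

pivot=14
j stops at 8 (13), i stops at 0 (14); swap ⇒ [13,8,18,11,5,7,16,9,14]
j stops at 7 (9), i stops at 2 (18); swap ⇒ [13,8,9,11,5,7,16,18,14]
j stops at 5, i stops at 6; i≥j ⇒ return 5. v=[13,8,9,11,5,7,16,18,14]

5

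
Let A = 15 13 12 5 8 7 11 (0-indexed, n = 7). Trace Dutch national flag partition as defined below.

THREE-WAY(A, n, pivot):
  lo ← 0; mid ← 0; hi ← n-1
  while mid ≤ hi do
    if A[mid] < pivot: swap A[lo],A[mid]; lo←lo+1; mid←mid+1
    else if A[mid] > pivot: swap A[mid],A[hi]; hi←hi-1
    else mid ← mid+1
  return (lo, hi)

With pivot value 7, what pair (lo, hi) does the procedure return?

(1, 1)

pivot = 7; lo=0, mid=0, hi=6
A[mid]=15>7: swap A[0],A[6]; hi=5 → 11 13 12 5 8 7 15
A[mid]=11>7: swap A[0],A[5]; hi=4 → 7 13 12 5 8 11 15
A[mid]=7=7: mid=1
A[mid]=13>7: swap A[1],A[4]; hi=3 → 7 8 12 5 13 11 15
A[mid]=8>7: swap A[1],A[3]; hi=2 → 7 5 12 8 13 11 15
A[mid]=5<7: swap A[0],A[1]; lo=1,mid=2 → 5 7 12 8 13 11 15
A[mid]=12>7: swap A[2],A[2]; hi=1 → 5 7 12 8 13 11 15
end: lo=1, hi=1; A = 5 7 12 8 13 11 15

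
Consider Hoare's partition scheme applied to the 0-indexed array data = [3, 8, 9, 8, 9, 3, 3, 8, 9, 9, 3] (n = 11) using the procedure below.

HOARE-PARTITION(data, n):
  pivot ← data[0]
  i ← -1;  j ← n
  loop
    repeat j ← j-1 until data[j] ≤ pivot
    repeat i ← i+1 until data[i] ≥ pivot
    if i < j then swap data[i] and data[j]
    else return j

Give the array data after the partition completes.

[3, 3, 3, 8, 9, 9, 8, 8, 9, 9, 3]

pivot=3
j stops at 10 (3), i stops at 0 (3); swap ⇒ [3, 8, 9, 8, 9, 3, 3, 8, 9, 9, 3]
j stops at 6 (3), i stops at 1 (8); swap ⇒ [3, 3, 9, 8, 9, 3, 8, 8, 9, 9, 3]
j stops at 5 (3), i stops at 2 (9); swap ⇒ [3, 3, 3, 8, 9, 9, 8, 8, 9, 9, 3]
j stops at 2, i stops at 3; i≥j ⇒ return 2. data=[3, 3, 3, 8, 9, 9, 8, 8, 9, 9, 3]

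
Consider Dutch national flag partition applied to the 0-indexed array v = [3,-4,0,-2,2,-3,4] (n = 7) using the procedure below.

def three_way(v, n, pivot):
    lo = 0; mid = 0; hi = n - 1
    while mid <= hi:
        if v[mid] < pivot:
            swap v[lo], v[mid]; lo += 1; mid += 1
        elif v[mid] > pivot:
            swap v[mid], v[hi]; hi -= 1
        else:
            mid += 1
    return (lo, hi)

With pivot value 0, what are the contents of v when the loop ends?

[-3,-4,-2,0,2,4,3]

pivot = 0; lo=0, mid=0, hi=6
v[mid]=3>0: swap v[0],v[6]; hi=5 → [4,-4,0,-2,2,-3,3]
v[mid]=4>0: swap v[0],v[5]; hi=4 → [-3,-4,0,-2,2,4,3]
v[mid]=-3<0: swap v[0],v[0]; lo=1,mid=1 → [-3,-4,0,-2,2,4,3]
v[mid]=-4<0: swap v[1],v[1]; lo=2,mid=2 → [-3,-4,0,-2,2,4,3]
v[mid]=0=0: mid=3
v[mid]=-2<0: swap v[2],v[3]; lo=3,mid=4 → [-3,-4,-2,0,2,4,3]
v[mid]=2>0: swap v[4],v[4]; hi=3 → [-3,-4,-2,0,2,4,3]
end: lo=3, hi=3; v = [-3,-4,-2,0,2,4,3]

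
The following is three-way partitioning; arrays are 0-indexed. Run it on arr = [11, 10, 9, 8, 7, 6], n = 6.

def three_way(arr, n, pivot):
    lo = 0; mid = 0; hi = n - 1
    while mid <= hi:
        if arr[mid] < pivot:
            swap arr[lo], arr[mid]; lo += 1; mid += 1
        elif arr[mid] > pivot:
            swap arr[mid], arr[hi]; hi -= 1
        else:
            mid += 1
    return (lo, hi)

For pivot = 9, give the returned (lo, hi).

lo=0 mid=0 hi=5
11>9: swap(0,5), hi=4 ⇒ [6, 10, 9, 8, 7, 11]
6<9: swap(0,0), lo=1 mid=1 ⇒ [6, 10, 9, 8, 7, 11]
10>9: swap(1,4), hi=3 ⇒ [6, 7, 9, 8, 10, 11]
7<9: swap(1,1), lo=2 mid=2 ⇒ [6, 7, 9, 8, 10, 11]
9=9: mid=3
8<9: swap(2,3), lo=3 mid=4 ⇒ [6, 7, 8, 9, 10, 11]
done. lo=3 hi=3; arr=[6, 7, 8, 9, 10, 11]

(3, 3)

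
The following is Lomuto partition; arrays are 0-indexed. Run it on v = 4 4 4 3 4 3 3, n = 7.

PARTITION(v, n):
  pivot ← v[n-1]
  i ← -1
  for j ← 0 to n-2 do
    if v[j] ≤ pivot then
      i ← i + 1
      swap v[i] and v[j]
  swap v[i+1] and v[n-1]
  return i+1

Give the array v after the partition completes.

3 3 3 4 4 4 4

pivot=3, i=-1
j=0: 4>3, skip
j=1: 4>3, skip
j=2: 4>3, skip
j=3: 3≤3, i=0, swap(0,3) ⇒ 3 4 4 4 4 3 3
j=4: 4>3, skip
j=5: 3≤3, i=1, swap(1,5) ⇒ 3 3 4 4 4 4 3
swap(2,6) ⇒ 3 3 3 4 4 4 4; return 2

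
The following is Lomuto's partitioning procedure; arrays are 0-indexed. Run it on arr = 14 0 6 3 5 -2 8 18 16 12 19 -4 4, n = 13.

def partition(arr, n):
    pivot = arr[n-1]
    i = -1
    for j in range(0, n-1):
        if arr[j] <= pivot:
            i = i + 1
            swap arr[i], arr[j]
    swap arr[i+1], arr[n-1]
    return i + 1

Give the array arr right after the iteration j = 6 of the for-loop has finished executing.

0 3 -2 14 5 6 8 18 16 12 19 -4 4

pivot = arr[12] = 4; i = -1
j=0: arr[0]=14 > 4 → no swap
j=1: arr[1]=0 ≤ 4 → i=0, swap arr[0],arr[1] → 0 14 6 3 5 -2 8 18 16 12 19 -4 4
j=2: arr[2]=6 > 4 → no swap
j=3: arr[3]=3 ≤ 4 → i=1, swap arr[1],arr[3] → 0 3 6 14 5 -2 8 18 16 12 19 -4 4
j=4: arr[4]=5 > 4 → no swap
j=5: arr[5]=-2 ≤ 4 → i=2, swap arr[2],arr[5] → 0 3 -2 14 5 6 8 18 16 12 19 -4 4
j=6: arr[6]=8 > 4 → no swap
(after j=6) arr = 0 3 -2 14 5 6 8 18 16 12 19 -4 4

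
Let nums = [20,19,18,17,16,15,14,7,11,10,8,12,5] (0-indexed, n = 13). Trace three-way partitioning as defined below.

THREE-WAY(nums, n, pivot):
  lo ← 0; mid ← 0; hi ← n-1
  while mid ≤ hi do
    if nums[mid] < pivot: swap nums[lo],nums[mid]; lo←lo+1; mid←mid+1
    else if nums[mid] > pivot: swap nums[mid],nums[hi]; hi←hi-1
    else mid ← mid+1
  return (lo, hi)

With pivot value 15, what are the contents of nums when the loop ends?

[5,12,8,10,11,14,7,15,16,17,18,19,20]

pivot = 15; lo=0, mid=0, hi=12
nums[mid]=20>15: swap nums[0],nums[12]; hi=11 → [5,19,18,17,16,15,14,7,11,10,8,12,20]
nums[mid]=5<15: swap nums[0],nums[0]; lo=1,mid=1 → [5,19,18,17,16,15,14,7,11,10,8,12,20]
nums[mid]=19>15: swap nums[1],nums[11]; hi=10 → [5,12,18,17,16,15,14,7,11,10,8,19,20]
nums[mid]=12<15: swap nums[1],nums[1]; lo=2,mid=2 → [5,12,18,17,16,15,14,7,11,10,8,19,20]
nums[mid]=18>15: swap nums[2],nums[10]; hi=9 → [5,12,8,17,16,15,14,7,11,10,18,19,20]
nums[mid]=8<15: swap nums[2],nums[2]; lo=3,mid=3 → [5,12,8,17,16,15,14,7,11,10,18,19,20]
nums[mid]=17>15: swap nums[3],nums[9]; hi=8 → [5,12,8,10,16,15,14,7,11,17,18,19,20]
nums[mid]=10<15: swap nums[3],nums[3]; lo=4,mid=4 → [5,12,8,10,16,15,14,7,11,17,18,19,20]
nums[mid]=16>15: swap nums[4],nums[8]; hi=7 → [5,12,8,10,11,15,14,7,16,17,18,19,20]
nums[mid]=11<15: swap nums[4],nums[4]; lo=5,mid=5 → [5,12,8,10,11,15,14,7,16,17,18,19,20]
nums[mid]=15=15: mid=6
nums[mid]=14<15: swap nums[5],nums[6]; lo=6,mid=7 → [5,12,8,10,11,14,15,7,16,17,18,19,20]
nums[mid]=7<15: swap nums[6],nums[7]; lo=7,mid=8 → [5,12,8,10,11,14,7,15,16,17,18,19,20]
end: lo=7, hi=7; nums = [5,12,8,10,11,14,7,15,16,17,18,19,20]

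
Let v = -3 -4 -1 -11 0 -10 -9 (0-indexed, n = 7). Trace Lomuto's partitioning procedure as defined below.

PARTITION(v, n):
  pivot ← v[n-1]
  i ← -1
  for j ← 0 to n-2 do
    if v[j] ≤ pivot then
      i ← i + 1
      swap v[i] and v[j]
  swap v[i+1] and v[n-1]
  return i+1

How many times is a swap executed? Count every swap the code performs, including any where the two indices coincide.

pivot=-9, i=-1
j=0: -3>-9, skip
j=1: -4>-9, skip
j=2: -1>-9, skip
j=3: -11≤-9, i=0, swap(0,3) ⇒ -11 -4 -1 -3 0 -10 -9
j=4: 0>-9, skip
j=5: -10≤-9, i=1, swap(1,5) ⇒ -11 -10 -1 -3 0 -4 -9
swap(2,6) ⇒ -11 -10 -9 -3 0 -4 -1; return 2

3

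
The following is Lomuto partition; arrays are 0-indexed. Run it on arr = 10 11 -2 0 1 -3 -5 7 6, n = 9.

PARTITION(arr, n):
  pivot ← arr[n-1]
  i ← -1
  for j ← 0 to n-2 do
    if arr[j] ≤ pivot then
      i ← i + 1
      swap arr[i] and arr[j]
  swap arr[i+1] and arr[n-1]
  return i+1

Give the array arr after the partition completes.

-2 0 1 -3 -5 6 10 7 11

pivot=6, i=-1
j=0: 10>6, skip
j=1: 11>6, skip
j=2: -2≤6, i=0, swap(0,2) ⇒ -2 11 10 0 1 -3 -5 7 6
j=3: 0≤6, i=1, swap(1,3) ⇒ -2 0 10 11 1 -3 -5 7 6
j=4: 1≤6, i=2, swap(2,4) ⇒ -2 0 1 11 10 -3 -5 7 6
j=5: -3≤6, i=3, swap(3,5) ⇒ -2 0 1 -3 10 11 -5 7 6
j=6: -5≤6, i=4, swap(4,6) ⇒ -2 0 1 -3 -5 11 10 7 6
j=7: 7>6, skip
swap(5,8) ⇒ -2 0 1 -3 -5 6 10 7 11; return 5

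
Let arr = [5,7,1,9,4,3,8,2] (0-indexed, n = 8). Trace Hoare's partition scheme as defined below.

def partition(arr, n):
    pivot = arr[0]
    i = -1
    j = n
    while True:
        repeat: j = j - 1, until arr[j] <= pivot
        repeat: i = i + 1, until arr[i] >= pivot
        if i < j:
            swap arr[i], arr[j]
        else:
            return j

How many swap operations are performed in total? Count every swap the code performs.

3

pivot=5
j stops at 7 (2), i stops at 0 (5); swap ⇒ [2,7,1,9,4,3,8,5]
j stops at 5 (3), i stops at 1 (7); swap ⇒ [2,3,1,9,4,7,8,5]
j stops at 4 (4), i stops at 3 (9); swap ⇒ [2,3,1,4,9,7,8,5]
j stops at 3, i stops at 4; i≥j ⇒ return 3. arr=[2,3,1,4,9,7,8,5]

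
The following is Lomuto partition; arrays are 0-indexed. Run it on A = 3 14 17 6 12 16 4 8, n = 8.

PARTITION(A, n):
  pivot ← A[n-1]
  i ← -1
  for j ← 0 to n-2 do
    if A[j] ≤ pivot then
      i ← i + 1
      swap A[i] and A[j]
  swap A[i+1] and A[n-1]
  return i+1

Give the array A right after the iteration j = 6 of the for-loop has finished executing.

pivot=8, i=-1
j=0: 3≤8, i=0, swap(0,0) ⇒ 3 14 17 6 12 16 4 8
j=1: 14>8, skip
j=2: 17>8, skip
j=3: 6≤8, i=1, swap(1,3) ⇒ 3 6 17 14 12 16 4 8
j=4: 12>8, skip
j=5: 16>8, skip
j=6: 4≤8, i=2, swap(2,6) ⇒ 3 6 4 14 12 16 17 8
(after j=6) A = 3 6 4 14 12 16 17 8

3 6 4 14 12 16 17 8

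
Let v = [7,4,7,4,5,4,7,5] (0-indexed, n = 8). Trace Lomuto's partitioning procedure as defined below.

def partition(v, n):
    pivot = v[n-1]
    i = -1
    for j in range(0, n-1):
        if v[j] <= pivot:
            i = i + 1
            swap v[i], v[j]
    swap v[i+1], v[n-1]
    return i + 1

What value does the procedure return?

4

pivot = v[7] = 5; i = -1
j=0: v[0]=7 > 5 → no swap
j=1: v[1]=4 ≤ 5 → i=0, swap v[0],v[1] → [4,7,7,4,5,4,7,5]
j=2: v[2]=7 > 5 → no swap
j=3: v[3]=4 ≤ 5 → i=1, swap v[1],v[3] → [4,4,7,7,5,4,7,5]
j=4: v[4]=5 ≤ 5 → i=2, swap v[2],v[4] → [4,4,5,7,7,4,7,5]
j=5: v[5]=4 ≤ 5 → i=3, swap v[3],v[5] → [4,4,5,4,7,7,7,5]
j=6: v[6]=7 > 5 → no swap
final swap v[4],v[7] → [4,4,5,4,5,7,7,7]; return 4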